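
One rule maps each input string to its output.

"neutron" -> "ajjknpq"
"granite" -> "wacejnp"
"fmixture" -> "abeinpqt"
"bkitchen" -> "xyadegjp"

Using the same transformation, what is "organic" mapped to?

wycejkn

The pattern: sort the characters into alphabetical order, then shift every letter 4 places backward in the alphabet (wrapping around).
For "organic", step one produces "acginor"; step two turns that into "wycejkn".
(Check on "neutron": → "ennortu" → "ajjknpq" ✓)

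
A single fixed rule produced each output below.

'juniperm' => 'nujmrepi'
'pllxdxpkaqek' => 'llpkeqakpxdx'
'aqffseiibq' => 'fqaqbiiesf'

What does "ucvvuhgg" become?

vcugghuv

The pattern: move the first 3 characters to the end (rotate left by 3), then reverse the string.
"ucvvuhgg" → "vuhggucv" → "vcugghuv".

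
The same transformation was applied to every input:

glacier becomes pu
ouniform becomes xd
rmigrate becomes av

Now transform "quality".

zd

Rule — shift every letter 9 places forward in the alphabet (wrapping around), then keep only the first 2 characters.
Working it through for "quality": intermediate "zdjurch", final "zd".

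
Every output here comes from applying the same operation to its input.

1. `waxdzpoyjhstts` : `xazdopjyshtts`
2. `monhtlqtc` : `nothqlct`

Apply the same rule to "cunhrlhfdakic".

nurhhldfkaci

What's happening: delete the first character, then swap each adjacent pair of characters (1↔2, 3↔4, ...).
"cunhrlhfdakic" → "unhrlhfdakic" → "nurhhldfkaci".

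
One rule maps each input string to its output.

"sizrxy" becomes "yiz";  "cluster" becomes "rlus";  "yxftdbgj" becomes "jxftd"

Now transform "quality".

yual

The rule is to swap the first and last characters, then delete the last 3 characters.
"quality" → "yualitq" → "yual".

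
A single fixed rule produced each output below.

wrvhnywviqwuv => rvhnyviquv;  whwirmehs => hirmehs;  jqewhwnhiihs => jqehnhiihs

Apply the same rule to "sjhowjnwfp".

The transformation: remove every "w".
So "sjhowjnwfp" becomes "sjhojnfp".

sjhojnfp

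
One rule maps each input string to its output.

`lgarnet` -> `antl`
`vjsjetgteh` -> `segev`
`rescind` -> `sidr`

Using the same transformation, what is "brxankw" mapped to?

The rule is to keep every other character starting from the first (positions 1st, 3rd, 5th, ...), then move the first character to the end.
"brxankw" → "bxnw" → "xnwb".

xnwb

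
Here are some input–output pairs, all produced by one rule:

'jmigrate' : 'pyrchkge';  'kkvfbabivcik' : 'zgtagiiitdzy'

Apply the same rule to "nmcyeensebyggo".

qczweemlkawccl

The transformation: swap the front and back halves of the string, then shift every letter 2 places backward in the alphabet (wrapping around).
"nmcyeensebyggo" → "sebyggonmcyeen" → "qczweemlkawccl".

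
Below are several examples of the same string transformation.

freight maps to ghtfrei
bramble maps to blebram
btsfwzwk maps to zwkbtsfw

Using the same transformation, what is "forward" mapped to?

ardforw

Looking at the pairs, the operation is to move the last 3 characters to the front (rotate right by 3).
Doing the same to "forward": "ardforw".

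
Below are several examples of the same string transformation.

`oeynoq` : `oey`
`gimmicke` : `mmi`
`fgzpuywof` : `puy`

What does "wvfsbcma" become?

fsb

Each output is the input with this applied: move the last 3 characters to the front (rotate right by 3), then keep only the last 3 characters.
Applying both steps to "wvfsbcma": "cmawvfsb", then "fsb".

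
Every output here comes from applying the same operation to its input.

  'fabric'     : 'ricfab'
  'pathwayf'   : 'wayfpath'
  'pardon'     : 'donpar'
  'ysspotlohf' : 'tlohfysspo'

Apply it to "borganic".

The transformation: swap the front and back halves of the string.
"borganic" → "anicborg".

anicborg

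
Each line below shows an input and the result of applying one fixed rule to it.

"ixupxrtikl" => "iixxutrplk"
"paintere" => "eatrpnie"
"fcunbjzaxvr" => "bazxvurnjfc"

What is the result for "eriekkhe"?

eerkkihe

Looking at the pairs, the operation is to sort the characters into reverse alphabetical order, then move the last 2 characters to the front (rotate right by 2).
"eriekkhe" → "rkkiheee" → "eerkkihe".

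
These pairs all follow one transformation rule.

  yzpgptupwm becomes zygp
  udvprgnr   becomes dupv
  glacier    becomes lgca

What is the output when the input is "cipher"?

Each output is the input with this applied: swap each adjacent pair of characters (1↔2, 3↔4, ...), then keep only the first 4 characters.
Starting from "cipher": after the first operation, "ichpre"; after the second, "ichp".

ichp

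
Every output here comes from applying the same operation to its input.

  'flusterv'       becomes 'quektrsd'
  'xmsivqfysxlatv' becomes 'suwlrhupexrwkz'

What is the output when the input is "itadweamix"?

Each output is the input with this applied: shift every letter 1 place backward in the alphabet (wrapping around), then move the last 2 characters to the front (rotate right by 2).
Starting from "itadweamix": after the first operation, "hszcvdzlhw"; after the second, "hwhszcvdzl".
(Check on "flusterv": → "ektrsdqu" → "quektrsd" ✓)

hwhszcvdzl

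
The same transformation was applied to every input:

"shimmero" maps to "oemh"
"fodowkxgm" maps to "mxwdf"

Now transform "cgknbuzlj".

The transformation: reverse the string, then keep every other character starting from the first (positions 1st, 3rd, 5th, ...).
Starting from "cgknbuzlj": after the first operation, "jlzubnkgc"; after the second, "jzbkc".

jzbkc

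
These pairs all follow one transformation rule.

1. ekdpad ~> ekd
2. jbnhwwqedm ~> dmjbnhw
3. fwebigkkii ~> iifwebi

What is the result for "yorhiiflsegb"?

egbyorhii

The pattern: swap the front and back halves of the string, then delete the first 3 characters.
So "yorhiiflsegb" becomes "egbyorhii".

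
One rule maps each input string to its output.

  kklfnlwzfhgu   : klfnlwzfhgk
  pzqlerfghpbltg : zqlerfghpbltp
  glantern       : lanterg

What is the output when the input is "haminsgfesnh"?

Looking at the pairs, the operation is to delete the last character, then move the first character to the end.
For "haminsgfesnh", step one produces "haminsgfesn"; step two turns that into "aminsgfesnh".

aminsgfesnh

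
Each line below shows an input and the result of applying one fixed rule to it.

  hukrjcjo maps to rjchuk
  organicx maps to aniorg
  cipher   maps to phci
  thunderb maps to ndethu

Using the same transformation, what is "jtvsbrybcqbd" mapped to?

What's happening: delete the last 2 characters, then swap the front and back halves of the string.
Applying both steps to "jtvsbrybcqbd": "jtvsbrybcq", then "rybcqjtvsb".

rybcqjtvsb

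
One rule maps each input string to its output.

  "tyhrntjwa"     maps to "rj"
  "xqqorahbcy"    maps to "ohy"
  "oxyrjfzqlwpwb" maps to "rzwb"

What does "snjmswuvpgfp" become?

The rule is to delete the first 2 characters, then keep one character in every 3, starting at position 2 (positions 2nd, 5th, 8th, ...).
On "snjmswuvpgfp": the first step gives "jmswuvpgfp", and the second then gives "mug".

mug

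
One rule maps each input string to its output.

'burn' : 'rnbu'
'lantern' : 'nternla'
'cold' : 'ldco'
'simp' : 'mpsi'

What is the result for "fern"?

Each output is the input with this applied: move the first 2 characters to the end (rotate left by 2).
For "fern" the result is "rnfe".

rnfe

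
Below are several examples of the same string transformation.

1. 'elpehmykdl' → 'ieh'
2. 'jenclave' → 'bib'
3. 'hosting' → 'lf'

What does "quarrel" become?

In each case the input is transformed by: shift every letter 3 places backward in the alphabet (wrapping around), then keep one character in every 3, starting at position 2 (positions 2nd, 5th, 8th, ...).
For "quarrel", step one produces "nrxoobi"; step two turns that into "ro".

ro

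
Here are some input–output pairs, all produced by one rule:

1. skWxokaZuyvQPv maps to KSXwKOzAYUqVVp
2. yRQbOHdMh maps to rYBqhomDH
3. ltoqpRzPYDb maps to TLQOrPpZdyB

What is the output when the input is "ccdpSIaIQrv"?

CCPDisiARqV

Each output is the input with this applied: swap each adjacent pair of characters (1↔2, 3↔4, ...), then flip the case of every letter.
Applying both steps to "ccdpSIaIQrv": "ccpdISIarQv", then "CCPDisiARqV".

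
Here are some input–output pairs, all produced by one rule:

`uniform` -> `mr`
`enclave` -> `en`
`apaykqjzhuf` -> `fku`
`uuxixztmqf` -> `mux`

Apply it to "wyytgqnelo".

lqy

Rule — sort the characters into alphabetical order, then keep one character in every 3, starting at position 3 (positions 3rd, 6th, 9th, ...).
Working it through for "wyytgqnelo": intermediate "eglnoqtwyy", final "lqy".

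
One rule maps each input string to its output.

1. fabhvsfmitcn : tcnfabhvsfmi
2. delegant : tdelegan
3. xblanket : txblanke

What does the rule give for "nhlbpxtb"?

The transformation: swap the front and back halves of the string, then move the first 3 characters to the end (rotate left by 3).
Applying both steps to "nhlbpxtb": "pxtbnhlb", then "bnhlbpxt".

bnhlbpxt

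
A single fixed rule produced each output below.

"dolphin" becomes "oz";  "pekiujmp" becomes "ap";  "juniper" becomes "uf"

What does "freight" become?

The pattern: shift every letter 11 places forward in the alphabet (wrapping around), then keep only the first 2 characters.
Applying that to "freight" gives "qc".

qc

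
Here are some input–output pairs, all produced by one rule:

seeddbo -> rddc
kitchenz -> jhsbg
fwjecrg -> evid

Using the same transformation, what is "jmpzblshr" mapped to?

The pattern: delete the last 3 characters, then shift every letter 1 place backward in the alphabet (wrapping around).
Applying both steps to "jmpzblshr": "jmpzbl", then "iloyak".

iloyak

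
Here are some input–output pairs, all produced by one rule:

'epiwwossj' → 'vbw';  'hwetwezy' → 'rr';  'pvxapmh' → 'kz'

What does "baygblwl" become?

In each case the input is transformed by: keep one character in every 3, starting at position 3 (positions 3rd, 6th, 9th, ...), then shift every letter 13 places forward in the alphabet (wrapping around) — i.e. ROT13.
For "baygblwl", step one produces "yl"; step two turns that into "ly".

ly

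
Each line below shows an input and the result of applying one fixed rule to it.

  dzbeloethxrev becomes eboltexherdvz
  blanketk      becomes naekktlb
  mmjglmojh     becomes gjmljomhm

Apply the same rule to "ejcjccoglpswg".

What's happening: move the first 2 characters to the end (rotate left by 2), then swap each adjacent pair of characters (1↔2, 3↔4, ...).
For "ejcjccoglpswg", step one produces "cjccoglpswgej"; step two turns that into "jcccgoplwsegj".

jcccgoplwsegj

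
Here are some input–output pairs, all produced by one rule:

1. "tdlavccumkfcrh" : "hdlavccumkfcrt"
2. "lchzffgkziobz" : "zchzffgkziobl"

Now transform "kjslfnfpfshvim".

mjslfnfpfshvik

The pattern: swap the first and last characters.
For "kjslfnfpfshvim" the result is "mjslfnfpfshvik".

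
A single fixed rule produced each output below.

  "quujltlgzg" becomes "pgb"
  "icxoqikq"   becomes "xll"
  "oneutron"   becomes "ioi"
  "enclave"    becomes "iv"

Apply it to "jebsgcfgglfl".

zbba

What's happening: shift every letter 5 places backward in the alphabet (wrapping around), then keep one character in every 3, starting at position 2 (positions 2nd, 5th, 8th, ...).
For "jebsgcfgglfl", step one produces "ezwnbxabbgag"; step two turns that into "zbba".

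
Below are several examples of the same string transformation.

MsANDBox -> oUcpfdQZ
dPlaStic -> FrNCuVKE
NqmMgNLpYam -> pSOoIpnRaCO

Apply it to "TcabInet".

vECDkPGV

Rule — shift every letter 2 places forward in the alphabet (wrapping around), then flip the case of every letter.
Starting from "TcabInet": after the first operation, "VecdKpgv"; after the second, "vECDkPGV".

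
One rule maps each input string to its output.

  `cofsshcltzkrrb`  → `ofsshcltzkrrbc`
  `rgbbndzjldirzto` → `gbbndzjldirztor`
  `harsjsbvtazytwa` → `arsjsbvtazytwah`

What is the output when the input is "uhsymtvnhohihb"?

hsymtvnhohihbu

The pattern: move the first character to the end.
For "uhsymtvnhohihb" the result is "hsymtvnhohihbu".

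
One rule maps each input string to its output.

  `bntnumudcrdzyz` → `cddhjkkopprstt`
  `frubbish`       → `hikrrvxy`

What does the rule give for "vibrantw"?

dhjlmqry

Each output is the input with this applied: shift every letter 10 places backward in the alphabet (wrapping around), then sort the characters into alphabetical order.
Working it through for "vibrantw": intermediate "lyrhqdjm", final "dhjlmqry".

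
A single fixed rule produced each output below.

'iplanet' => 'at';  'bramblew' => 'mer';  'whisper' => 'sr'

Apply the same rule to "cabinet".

it

Each output is the input with this applied: move the first 2 characters to the end (rotate left by 2), then keep one character in every 3, starting at position 2 (positions 2nd, 5th, 8th, ...).
"cabinet" → "binetca" → "it".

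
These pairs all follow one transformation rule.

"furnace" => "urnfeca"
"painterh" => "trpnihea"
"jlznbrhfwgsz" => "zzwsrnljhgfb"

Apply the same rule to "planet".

tpnlea

The transformation: sort the characters into reverse alphabetical order.
"planet" → "tpnlea".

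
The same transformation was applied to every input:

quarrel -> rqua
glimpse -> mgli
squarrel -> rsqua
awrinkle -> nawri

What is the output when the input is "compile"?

pcom

The transformation: delete the last 3 characters, then move the last character to the front.
Working it through for "compile": intermediate "comp", final "pcom".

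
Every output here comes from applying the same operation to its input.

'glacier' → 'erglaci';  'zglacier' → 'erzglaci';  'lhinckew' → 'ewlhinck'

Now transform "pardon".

Each output is the input with this applied: move the last 2 characters to the front (rotate right by 2).
For "pardon" the result is "onpard".

onpard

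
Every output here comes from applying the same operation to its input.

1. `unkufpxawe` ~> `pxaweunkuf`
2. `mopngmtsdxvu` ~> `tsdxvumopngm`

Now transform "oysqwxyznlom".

yznlomoysqwx

The transformation: swap the front and back halves of the string.
For "oysqwxyznlom" the result is "yznlomoysqwx".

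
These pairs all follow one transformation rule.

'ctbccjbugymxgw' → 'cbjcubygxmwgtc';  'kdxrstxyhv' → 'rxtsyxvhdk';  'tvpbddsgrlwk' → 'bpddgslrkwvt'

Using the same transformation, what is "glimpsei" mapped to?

mispielg

The pattern: move the first 2 characters to the end (rotate left by 2), then swap each adjacent pair of characters (1↔2, 3↔4, ...).
Working it through for "glimpsei": intermediate "impseigl", final "mispielg".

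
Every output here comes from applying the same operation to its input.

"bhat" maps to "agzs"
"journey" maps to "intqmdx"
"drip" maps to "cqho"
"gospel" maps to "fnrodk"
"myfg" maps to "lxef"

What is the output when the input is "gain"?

Looking at the pairs, the operation is to shift every letter 1 place backward in the alphabet (wrapping around).
For "gain" the result is "fzhm".

fzhm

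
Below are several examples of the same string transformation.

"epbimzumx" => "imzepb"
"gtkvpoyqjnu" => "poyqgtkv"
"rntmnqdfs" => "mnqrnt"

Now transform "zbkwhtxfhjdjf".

Each output is the input with this applied: delete the last 3 characters, then swap the front and back halves of the string.
Starting from "zbkwhtxfhjdjf": after the first operation, "zbkwhtxfhj"; after the second, "txfhjzbkwh".
(Check on "epbimzumx": → "epbimz" → "imzepb" ✓)

txfhjzbkwh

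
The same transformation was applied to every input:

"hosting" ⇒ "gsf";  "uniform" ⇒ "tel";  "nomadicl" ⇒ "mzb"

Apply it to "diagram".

cfl

The pattern: keep one character in every 3, starting at position 1 (positions 1st, 4th, 7th, ...), then shift every letter 1 place backward in the alphabet (wrapping around).
"diagram" → "dgm" → "cfl".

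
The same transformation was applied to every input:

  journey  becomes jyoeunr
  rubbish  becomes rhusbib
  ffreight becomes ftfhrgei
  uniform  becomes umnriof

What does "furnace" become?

The transformation: take characters alternately from the front and the back (1st, last, 2nd, 2nd-last, ...).
So "furnace" becomes "feucran".

feucran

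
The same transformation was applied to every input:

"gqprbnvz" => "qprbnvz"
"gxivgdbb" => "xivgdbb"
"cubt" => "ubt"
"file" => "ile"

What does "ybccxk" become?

In each case the input is transformed by: delete the first character.
"ybccxk" → "bccxk".

bccxk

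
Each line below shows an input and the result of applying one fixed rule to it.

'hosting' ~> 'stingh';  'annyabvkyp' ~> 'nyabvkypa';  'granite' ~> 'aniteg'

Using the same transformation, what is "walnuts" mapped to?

In each case the input is transformed by: move the first 2 characters to the end (rotate left by 2), then delete the last character.
Starting from "walnuts": after the first operation, "lnutswa"; after the second, "lnutsw".

lnutsw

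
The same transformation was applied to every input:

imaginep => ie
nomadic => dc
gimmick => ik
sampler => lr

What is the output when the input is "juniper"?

In each case the input is transformed by: keep every other character starting from the first (positions 1st, 3rd, 5th, ...), then delete the first 2 characters.
Applying both steps to "juniper": "jnpr", then "pr".

pr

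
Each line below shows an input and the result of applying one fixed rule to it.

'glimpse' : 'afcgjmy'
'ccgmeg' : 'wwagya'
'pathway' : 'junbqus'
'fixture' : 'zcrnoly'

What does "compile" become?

wigjcfy

Rule — shift every letter 6 places backward in the alphabet (wrapping around).
For "compile" the result is "wigjcfy".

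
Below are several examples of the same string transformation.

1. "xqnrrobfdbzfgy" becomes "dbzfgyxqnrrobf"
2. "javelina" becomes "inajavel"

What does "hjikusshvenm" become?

The rule is to swap the front and back halves of the string, then move the first character to the end.
For "hjikusshvenm", step one produces "shvenmhjikus"; step two turns that into "hvenmhjikuss".

hvenmhjikuss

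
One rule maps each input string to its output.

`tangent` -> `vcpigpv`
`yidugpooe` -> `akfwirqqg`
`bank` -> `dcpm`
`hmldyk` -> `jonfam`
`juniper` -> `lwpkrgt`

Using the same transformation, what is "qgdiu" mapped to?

sifkw

The rule is to shift every letter 2 places forward in the alphabet (wrapping around).
Doing the same to "qgdiu": "sifkw".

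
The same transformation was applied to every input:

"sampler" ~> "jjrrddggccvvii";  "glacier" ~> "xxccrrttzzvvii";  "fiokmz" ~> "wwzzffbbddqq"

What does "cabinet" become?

The transformation: double every character, then shift every letter 9 places backward in the alphabet (wrapping around).
For "cabinet" the result is "ttrrsszzeevvkk".
(Check on "sampler": → "ssaammpplleerr" → "jjrrddggccvvii" ✓)

ttrrsszzeevvkk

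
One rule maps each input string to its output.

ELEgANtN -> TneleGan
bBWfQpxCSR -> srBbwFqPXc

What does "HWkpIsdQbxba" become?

The rule is to flip the case of every letter, then move the last 2 characters to the front (rotate right by 2).
Working it through for "HWkpIsdQbxba": intermediate "hwKPiSDqBXBA", final "BAhwKPiSDqBX".

BAhwKPiSDqBX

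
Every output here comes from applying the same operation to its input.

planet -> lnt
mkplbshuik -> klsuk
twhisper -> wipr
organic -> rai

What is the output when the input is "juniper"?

The rule is to keep every other character starting from the second (positions 2nd, 4th, 6th, ...).
"juniper" → "uie".

uie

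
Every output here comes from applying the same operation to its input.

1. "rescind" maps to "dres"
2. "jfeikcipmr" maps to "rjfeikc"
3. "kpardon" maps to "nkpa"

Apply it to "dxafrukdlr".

rdxafru

The pattern: move the last character to the front, then delete the last 3 characters.
On "dxafrukdlr": the first step gives "rdxafrukdl", and the second then gives "rdxafru".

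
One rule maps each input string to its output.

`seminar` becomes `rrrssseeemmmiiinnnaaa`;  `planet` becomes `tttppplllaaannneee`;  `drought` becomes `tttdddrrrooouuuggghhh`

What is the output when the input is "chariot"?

What's happening: move the last character to the front, then repeat every character 3 times.
"chariot" → "tttccchhhaaarrriiiooo".

tttccchhhaaarrriiiooo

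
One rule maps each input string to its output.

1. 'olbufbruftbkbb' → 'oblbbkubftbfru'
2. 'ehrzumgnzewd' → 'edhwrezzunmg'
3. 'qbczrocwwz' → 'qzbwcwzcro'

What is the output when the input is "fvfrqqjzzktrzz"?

The transformation: take characters alternately from the front and the back (1st, last, 2nd, 2nd-last, ...).
Applying that to "fvfrqqjzzktrzz" gives "fzvzfrrtqkqzjz".

fzvzfrrtqkqzjz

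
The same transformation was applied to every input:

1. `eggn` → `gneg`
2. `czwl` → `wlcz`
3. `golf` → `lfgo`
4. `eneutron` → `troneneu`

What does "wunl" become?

In each case the input is transformed by: swap the front and back halves of the string.
"wunl" → "nlwu".

nlwu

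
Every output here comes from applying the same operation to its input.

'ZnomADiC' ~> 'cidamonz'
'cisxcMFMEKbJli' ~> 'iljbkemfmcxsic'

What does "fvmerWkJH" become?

hjkwremvf

The transformation: reverse the string, then convert every letter to lowercase.
Starting from "fvmerWkJH": after the first operation, "HJkWremvf"; after the second, "hjkwremvf".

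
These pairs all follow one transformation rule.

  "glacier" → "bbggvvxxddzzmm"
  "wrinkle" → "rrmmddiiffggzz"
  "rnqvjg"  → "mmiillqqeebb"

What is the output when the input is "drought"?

yymmjjppbbccoo

In each case the input is transformed by: double every character, then shift every letter 5 places backward in the alphabet (wrapping around).
Working it through for "drought": intermediate "ddrroouugghhtt", final "yymmjjppbbccoo".
(Check on "rnqvjg": → "rrnnqqvvjjgg" → "mmiillqqeebb" ✓)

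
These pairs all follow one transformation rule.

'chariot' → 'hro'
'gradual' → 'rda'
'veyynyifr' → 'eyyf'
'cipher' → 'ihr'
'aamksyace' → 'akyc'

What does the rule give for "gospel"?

opl

Each output is the input with this applied: keep every other character starting from the second (positions 2nd, 4th, 6th, ...).
So "gospel" becomes "opl".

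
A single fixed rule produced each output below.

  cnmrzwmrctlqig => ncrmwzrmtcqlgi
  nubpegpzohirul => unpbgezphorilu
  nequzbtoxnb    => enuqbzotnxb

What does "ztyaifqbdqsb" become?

tzayfibqqdbs

Looking at the pairs, the operation is to swap each adjacent pair of characters (1↔2, 3↔4, ...).
"ztyaifqbdqsb" → "tzayfibqqdbs".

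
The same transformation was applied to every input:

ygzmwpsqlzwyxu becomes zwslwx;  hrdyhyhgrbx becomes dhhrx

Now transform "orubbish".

Rule — delete the first 2 characters, then keep every other character starting from the first (positions 1st, 3rd, 5th, ...).
"orubbish" → "ubs".

ubs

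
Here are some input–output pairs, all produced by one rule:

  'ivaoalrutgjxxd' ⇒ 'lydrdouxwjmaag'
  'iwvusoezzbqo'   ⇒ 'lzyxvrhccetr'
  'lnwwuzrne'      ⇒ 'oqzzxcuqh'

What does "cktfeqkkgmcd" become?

fnwihtnnjpfg

The transformation: shift every letter 3 places forward in the alphabet (wrapping around).
Applying that to "cktfeqkkgmcd" gives "fnwihtnnjpfg".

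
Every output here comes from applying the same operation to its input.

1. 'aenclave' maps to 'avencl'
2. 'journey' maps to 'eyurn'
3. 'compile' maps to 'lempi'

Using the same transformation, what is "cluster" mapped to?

erust

The rule is to delete the first 2 characters, then move the first 3 characters to the end (rotate left by 3).
Applying that to "cluster" gives "erust".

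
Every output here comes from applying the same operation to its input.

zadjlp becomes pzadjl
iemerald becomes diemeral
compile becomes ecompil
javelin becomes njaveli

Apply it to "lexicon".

nlexico

Looking at the pairs, the operation is to move the last character to the front.
So "lexicon" becomes "nlexico".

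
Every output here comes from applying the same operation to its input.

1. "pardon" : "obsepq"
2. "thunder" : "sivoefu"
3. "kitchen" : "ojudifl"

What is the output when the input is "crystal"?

msztubd

The transformation: swap the first and last characters, then shift every letter 1 place forward in the alphabet (wrapping around).
Starting from "crystal": after the first operation, "lrystac"; after the second, "msztubd".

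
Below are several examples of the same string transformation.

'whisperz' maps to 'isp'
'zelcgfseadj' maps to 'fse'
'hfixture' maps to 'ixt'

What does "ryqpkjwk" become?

qpk

Rule — move the last 3 characters to the front (rotate right by 3), then keep only the last 3 characters.
Applying both steps to "ryqpkjwk": "jwkryqpk", then "qpk".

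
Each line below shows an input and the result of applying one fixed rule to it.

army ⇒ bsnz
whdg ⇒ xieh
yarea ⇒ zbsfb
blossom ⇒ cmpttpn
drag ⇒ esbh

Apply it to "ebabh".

fcbci

The transformation: shift every letter 1 place forward in the alphabet (wrapping around).
So "ebabh" becomes "fcbci".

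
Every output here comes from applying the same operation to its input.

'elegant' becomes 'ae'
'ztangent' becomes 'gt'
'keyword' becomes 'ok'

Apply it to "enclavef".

af

Each output is the input with this applied: move the first 2 characters to the end (rotate left by 2), then keep one character in every 3, starting at position 3 (positions 3rd, 6th, 9th, ...).
Working it through for "enclavef": intermediate "clavefen", final "af".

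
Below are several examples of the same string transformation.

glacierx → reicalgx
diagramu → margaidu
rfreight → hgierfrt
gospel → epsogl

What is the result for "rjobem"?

The rule is to move the last character to the front, then reverse the string.
Applying both steps to "rjobem": "mrjobe", then "ebojrm".
(Check on "diagramu": → "udiagram" → "margaidu" ✓)

ebojrm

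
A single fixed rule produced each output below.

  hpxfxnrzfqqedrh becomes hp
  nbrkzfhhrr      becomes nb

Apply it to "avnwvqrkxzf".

The rule is to keep only the first 2 characters.
On "avnwvqrkxzf" that produces "av".

av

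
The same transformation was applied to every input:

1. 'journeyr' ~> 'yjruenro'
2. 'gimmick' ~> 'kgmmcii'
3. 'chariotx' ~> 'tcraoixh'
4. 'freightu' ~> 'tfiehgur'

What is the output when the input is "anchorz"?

zahcron

The rule is to swap each adjacent pair of characters (1↔2, 3↔4, ...), then swap the first and last characters.
On "anchorz": the first step gives "nahcroz", and the second then gives "zahcron".
(Check on "freightu": → "rfiehgut" → "tfiehgur" ✓)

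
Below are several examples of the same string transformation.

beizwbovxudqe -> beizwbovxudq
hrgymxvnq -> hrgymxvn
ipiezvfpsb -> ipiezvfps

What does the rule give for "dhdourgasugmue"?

dhdourgasugmu

The transformation: delete the last character.
Applying that to "dhdourgasugmue" gives "dhdourgasugmu".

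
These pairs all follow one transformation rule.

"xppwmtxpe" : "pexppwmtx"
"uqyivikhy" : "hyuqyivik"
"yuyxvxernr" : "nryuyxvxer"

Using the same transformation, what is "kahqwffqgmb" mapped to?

The rule is to move the last 2 characters to the front (rotate right by 2).
Applying that to "kahqwffqgmb" gives "mbkahqwffqg".

mbkahqwffqg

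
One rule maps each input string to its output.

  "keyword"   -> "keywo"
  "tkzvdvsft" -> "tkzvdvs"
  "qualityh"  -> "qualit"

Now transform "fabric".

Each output is the input with this applied: delete the last 2 characters.
Applying that to "fabric" gives "fabr".

fabr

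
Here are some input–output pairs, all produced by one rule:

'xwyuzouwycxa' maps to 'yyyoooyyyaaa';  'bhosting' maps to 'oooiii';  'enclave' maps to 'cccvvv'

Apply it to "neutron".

uuuooo

The pattern: keep one character in every 3, starting at position 3 (positions 3rd, 6th, 9th, ...), then repeat every character 3 times.
"neutron" → "uuuooo".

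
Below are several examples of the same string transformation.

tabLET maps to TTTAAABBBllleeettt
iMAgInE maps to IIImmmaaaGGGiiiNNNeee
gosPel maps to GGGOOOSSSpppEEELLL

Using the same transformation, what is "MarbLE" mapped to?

mmmAAARRRBBBllleee

What's happening: repeat every character 3 times, then flip the case of every letter.
Starting from "MarbLE": after the first operation, "MMMaaarrrbbbLLLEEE"; after the second, "mmmAAARRRBBBllleee".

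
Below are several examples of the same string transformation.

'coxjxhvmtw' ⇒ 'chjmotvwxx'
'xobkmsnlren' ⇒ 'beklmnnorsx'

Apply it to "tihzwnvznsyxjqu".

hijnnqstuvwxyzz

The pattern: sort the characters into alphabetical order.
Applying that to "tihzwnvznsyxjqu" gives "hijnnqstuvwxyzz".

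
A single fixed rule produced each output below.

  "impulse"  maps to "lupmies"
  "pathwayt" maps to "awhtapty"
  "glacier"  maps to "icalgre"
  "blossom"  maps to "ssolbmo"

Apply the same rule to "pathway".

whtapya

In each case the input is transformed by: reverse the string, then move the first 2 characters to the end (rotate left by 2).
Starting from "pathway": after the first operation, "yawhtap"; after the second, "whtapya".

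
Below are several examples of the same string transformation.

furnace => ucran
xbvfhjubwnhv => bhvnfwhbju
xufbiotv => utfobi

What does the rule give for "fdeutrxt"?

The transformation: take characters alternately from the front and the back (1st, last, 2nd, 2nd-last, ...), then delete the first 2 characters.
"fdeutrxt" → "dxerut".

dxerut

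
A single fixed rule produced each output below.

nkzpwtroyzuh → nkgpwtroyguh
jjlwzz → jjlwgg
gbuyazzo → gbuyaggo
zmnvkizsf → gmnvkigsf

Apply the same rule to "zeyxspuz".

The rule is to replace every "z" with "g".
So "zeyxspuz" becomes "geyxspug".

geyxspug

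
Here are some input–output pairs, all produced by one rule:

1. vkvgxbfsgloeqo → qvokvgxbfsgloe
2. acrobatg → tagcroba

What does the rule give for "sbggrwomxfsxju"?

The pattern: swap the first and last characters, then move the last 2 characters to the front (rotate right by 2).
On "sbggrwomxfsxju": the first step gives "ubggrwomxfsxjs", and the second then gives "jsubggrwomxfsx".

jsubggrwomxfsx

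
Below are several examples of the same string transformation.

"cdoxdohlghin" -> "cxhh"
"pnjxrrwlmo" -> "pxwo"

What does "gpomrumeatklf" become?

What's happening: keep one character in every 3, starting at position 1 (positions 1st, 4th, 7th, ...).
Applying that to "gpomrumeatklf" gives "gmmtf".

gmmtf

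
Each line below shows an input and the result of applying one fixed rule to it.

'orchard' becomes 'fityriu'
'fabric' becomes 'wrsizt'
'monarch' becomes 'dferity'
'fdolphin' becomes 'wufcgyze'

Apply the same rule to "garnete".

The transformation: shift every letter 9 places backward in the alphabet (wrapping around).
Doing the same to "garnete": "xrievkv".

xrievkv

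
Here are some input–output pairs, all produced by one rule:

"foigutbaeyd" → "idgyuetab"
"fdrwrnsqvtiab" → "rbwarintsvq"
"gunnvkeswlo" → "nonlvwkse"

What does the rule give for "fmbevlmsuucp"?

Rule — delete the first 2 characters, then take characters alternately from the front and the back (1st, last, 2nd, 2nd-last, ...).
"fmbevlmsuucp" → "bevlmsuucp" → "bpecvulums".

bpecvulums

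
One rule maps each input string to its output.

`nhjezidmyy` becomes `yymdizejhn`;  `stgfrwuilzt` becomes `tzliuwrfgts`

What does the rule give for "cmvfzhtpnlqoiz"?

zioqlnpthzfvmc

The rule is to reverse the string.
Doing the same to "cmvfzhtpnlqoiz": "zioqlnpthzfvmc".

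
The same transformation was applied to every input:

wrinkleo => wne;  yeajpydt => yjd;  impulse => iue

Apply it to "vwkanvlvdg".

The rule is to keep one character in every 3, starting at position 1 (positions 1st, 4th, 7th, ...).
Doing the same to "vwkanvlvdg": "valg".

valg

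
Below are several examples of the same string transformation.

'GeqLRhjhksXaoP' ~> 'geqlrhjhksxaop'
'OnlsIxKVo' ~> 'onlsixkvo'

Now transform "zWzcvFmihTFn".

zwzcvfmihtfn

The pattern: convert every letter to lowercase.
So "zWzcvFmihTFn" becomes "zwzcvfmihtfn".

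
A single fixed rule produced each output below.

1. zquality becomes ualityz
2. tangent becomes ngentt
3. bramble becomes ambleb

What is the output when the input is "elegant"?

Looking at the pairs, the operation is to move the first character to the end, then delete the first character.
Applying both steps to "elegant": "legante", then "egante".

egante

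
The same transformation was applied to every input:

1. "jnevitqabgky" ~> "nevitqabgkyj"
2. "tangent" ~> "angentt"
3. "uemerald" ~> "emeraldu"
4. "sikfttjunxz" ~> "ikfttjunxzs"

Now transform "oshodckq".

shodckqo

The rule is to move the first character to the end.
Applying that to "oshodckq" gives "shodckqo".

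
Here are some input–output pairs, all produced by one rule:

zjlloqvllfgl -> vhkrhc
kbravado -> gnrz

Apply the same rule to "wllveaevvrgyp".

shaarcl

The pattern: shift every letter 4 places backward in the alphabet (wrapping around), then keep every other character starting from the first (positions 1st, 3rd, 5th, ...).
Starting from "wllveaevvrgyp": after the first operation, "shhrawarrncul"; after the second, "shaarcl".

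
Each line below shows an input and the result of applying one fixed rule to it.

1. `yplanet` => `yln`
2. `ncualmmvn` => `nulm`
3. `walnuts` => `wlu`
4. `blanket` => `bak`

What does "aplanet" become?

aln

Each output is the input with this applied: delete the last 2 characters, then keep every other character starting from the first (positions 1st, 3rd, 5th, ...).
For "aplanet", step one produces "aplan"; step two turns that into "aln".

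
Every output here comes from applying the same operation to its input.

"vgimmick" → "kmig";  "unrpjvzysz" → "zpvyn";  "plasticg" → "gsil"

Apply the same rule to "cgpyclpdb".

dylg

What's happening: keep every other character starting from the second (positions 2nd, 4th, 6th, ...), then swap the first and last characters.
Applying that to "cgpyclpdb" gives "dylg".
(Check on "vgimmick": → "gmik" → "kmig" ✓)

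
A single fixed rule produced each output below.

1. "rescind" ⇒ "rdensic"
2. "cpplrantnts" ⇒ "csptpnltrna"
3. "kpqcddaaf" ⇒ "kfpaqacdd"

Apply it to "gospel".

gloesp

Rule — take characters alternately from the front and the back (1st, last, 2nd, 2nd-last, ...).
Applying that to "gospel" gives "gloesp".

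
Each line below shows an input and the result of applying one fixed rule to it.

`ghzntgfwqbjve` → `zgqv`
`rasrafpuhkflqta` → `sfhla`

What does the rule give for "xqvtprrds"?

vrs

What's happening: keep one character in every 3, starting at position 3 (positions 3rd, 6th, 9th, ...).
Doing the same to "xqvtprrds": "vrs".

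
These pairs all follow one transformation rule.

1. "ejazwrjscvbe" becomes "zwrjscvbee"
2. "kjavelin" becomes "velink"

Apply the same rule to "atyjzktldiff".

Rule — move the first character to the end, then delete the first 2 characters.
Starting from "atyjzktldiff": after the first operation, "tyjzktldiffa"; after the second, "jzktldiffa".

jzktldiffa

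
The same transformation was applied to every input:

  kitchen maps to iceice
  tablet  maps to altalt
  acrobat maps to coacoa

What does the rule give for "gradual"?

rdarda

The transformation: keep every other character starting from the second (positions 2nd, 4th, 6th, ...), then write the whole string twice.
Starting from "gradual": after the first operation, "rda"; after the second, "rdarda".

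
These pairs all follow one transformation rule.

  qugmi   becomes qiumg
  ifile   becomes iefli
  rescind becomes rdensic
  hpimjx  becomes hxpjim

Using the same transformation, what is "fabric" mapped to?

The pattern: take characters alternately from the front and the back (1st, last, 2nd, 2nd-last, ...).
Doing the same to "fabric": "fcaibr".

fcaibr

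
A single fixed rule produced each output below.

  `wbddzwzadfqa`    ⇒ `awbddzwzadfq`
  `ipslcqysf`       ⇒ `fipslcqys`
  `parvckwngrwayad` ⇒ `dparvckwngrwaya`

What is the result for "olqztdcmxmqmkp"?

Each output is the input with this applied: move the last character to the front.
"olqztdcmxmqmkp" → "polqztdcmxmqmk".

polqztdcmxmqmk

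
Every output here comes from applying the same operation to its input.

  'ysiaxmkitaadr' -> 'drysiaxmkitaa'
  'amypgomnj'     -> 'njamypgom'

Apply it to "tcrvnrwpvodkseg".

What's happening: move the last 2 characters to the front (rotate right by 2).
"tcrvnrwpvodkseg" → "egtcrvnrwpvodks".

egtcrvnrwpvodks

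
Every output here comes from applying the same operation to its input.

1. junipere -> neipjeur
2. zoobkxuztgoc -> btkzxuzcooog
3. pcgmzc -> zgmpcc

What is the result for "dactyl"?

The rule is to take characters alternately from the front and the back (1st, last, 2nd, 2nd-last, ...), then swap the front and back halves of the string.
On "dactyl": the first step gives "dlayct", and the second then gives "yctdla".

yctdla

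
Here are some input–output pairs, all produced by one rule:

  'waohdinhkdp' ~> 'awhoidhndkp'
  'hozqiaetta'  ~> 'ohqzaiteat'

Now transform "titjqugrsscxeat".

itjtuqrgssxcaet

In each case the input is transformed by: swap each adjacent pair of characters (1↔2, 3↔4, ...).
So "titjqugrsscxeat" becomes "itjtuqrgssxcaet".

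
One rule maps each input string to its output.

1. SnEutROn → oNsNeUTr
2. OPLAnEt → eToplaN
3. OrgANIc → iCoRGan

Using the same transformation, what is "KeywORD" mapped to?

Each output is the input with this applied: move the last 2 characters to the front (rotate right by 2), then flip the case of every letter.
Starting from "KeywORD": after the first operation, "RDKeywO"; after the second, "rdkEYWo".

rdkEYWo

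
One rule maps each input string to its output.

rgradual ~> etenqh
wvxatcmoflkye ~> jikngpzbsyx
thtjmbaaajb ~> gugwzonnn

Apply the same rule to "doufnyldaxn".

qbhsalyqn

Rule — shift every letter 13 places forward in the alphabet (wrapping around) — i.e. ROT13, then delete the last 2 characters.
On "doufnyldaxn": the first step gives "qbhsalyqnka", and the second then gives "qbhsalyqn".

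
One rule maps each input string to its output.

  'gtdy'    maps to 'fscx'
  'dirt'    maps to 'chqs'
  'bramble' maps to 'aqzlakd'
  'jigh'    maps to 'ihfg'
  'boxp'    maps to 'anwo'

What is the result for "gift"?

fhes

Each output is the input with this applied: shift every letter 1 place backward in the alphabet (wrapping around).
For "gift" the result is "fhes".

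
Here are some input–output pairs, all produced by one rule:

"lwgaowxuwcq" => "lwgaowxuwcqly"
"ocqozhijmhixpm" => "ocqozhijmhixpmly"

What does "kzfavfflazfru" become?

kzfavfflazfruly

The rule is to append "ly".
On "kzfavfflazfru" that produces "kzfavfflazfruly".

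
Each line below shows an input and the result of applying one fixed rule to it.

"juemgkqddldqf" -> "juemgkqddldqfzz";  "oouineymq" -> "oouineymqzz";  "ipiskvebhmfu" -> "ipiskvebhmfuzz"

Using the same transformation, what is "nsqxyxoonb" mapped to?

nsqxyxoonbzz

Rule — append "zz".
Applying that to "nsqxyxoonb" gives "nsqxyxoonbzz".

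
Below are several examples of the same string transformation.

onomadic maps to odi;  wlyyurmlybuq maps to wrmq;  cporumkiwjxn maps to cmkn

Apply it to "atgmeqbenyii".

aqbi

The pattern: swap each adjacent pair of characters (1↔2, 3↔4, ...), then keep one character in every 3, starting at position 2 (positions 2nd, 5th, 8th, ...).
Working it through for "atgmeqbenyii": intermediate "tamgqeebynii", final "aqbi".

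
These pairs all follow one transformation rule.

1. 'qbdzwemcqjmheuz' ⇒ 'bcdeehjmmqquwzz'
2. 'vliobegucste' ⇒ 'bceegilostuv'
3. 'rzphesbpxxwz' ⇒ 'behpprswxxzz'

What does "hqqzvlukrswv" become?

hklqqrsuvvwz

In each case the input is transformed by: sort the characters into alphabetical order.
For "hqqzvlukrswv" the result is "hklqqrsuvvwz".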